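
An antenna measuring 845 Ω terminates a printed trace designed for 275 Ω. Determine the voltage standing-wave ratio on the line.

VSWR ≈ 3.07

For a purely resistive load, VSWR = R_L/Z_0 or Z_0/R_L (whichever > 1) = 845/275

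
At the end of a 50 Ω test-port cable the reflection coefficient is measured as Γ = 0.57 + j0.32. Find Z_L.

Z_L = Z_0·(1 + Γ)/(1 − Γ) = 50·(1.57 + j0.32)/(0.43 − j0.32)

Z_L ≈ 99.7 + j111 Ω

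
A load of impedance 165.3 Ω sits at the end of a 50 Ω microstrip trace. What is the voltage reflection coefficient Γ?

Γ = 0.536

Γ = (Z_L − Z_0)/(Z_L + Z_0) = (165.3 − 50)/(165.3 + 50) = 115.3/215.3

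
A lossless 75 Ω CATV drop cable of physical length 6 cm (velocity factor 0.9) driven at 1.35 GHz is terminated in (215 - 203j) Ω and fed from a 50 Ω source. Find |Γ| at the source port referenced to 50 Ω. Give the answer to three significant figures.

|Γ| ≈ 0.655

λ = v/f = 0.9·c / 1.35 GHz = 0.2 m
βl = 2π·l/λ = 2π × 0.3 = 108°
tan(βl) = -3.08
Z_in = Z_0·(Z_L + jZ_0·tanβl)/(Z_0 + jZ_L·tanβl) = 17.1 + j38.6 Ω
Γ_s = (Z_in − Z_s)/(Z_in + Z_s) = (-32.9 + j38.6)/(67.1 + j38.6), |Γ_s| = 0.655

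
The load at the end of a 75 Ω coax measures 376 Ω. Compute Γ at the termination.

Γ = (Z_L − Z_0)/(Z_L + Z_0) = (376 − 75)/(376 + 75) = 301/451

Γ = 0.667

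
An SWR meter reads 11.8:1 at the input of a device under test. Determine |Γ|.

|Γ| ≈ 0.844

|Γ| = (S − 1)/(S + 1) = (11.8 − 1)/(11.8 + 1) = 10.8/12.8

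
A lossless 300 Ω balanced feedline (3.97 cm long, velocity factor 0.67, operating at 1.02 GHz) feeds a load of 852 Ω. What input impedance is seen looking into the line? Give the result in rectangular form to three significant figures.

λ = v/f = 0.67·c / 1.02 GHz = 0.197 m
βl = 2π·l/λ = 2π × 0.201 = 72.5°
tan(βl) = tan(72.5°) = 3.18
Z_in = Z_0·(Z_L + jZ_0·tanβl)/(Z_0 + jZ_L·tanβl)
     = 300·(852 + j953)/(300 + j2710)

Z_in ≈ 115 − j81.7 Ω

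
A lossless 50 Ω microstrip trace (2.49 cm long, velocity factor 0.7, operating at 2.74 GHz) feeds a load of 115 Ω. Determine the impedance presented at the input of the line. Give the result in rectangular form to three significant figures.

Z_in ≈ 26.1 + j19.7 Ω

λ = v/f = 0.7·c / 2.74 GHz = 0.0766 m
βl = 2π·l/λ = 2π × 0.325 = 117°
tan(βl) = tan(117°) = -1.97
Z_in = Z_0·(Z_L + jZ_0·tanβl)/(Z_0 + jZ_L·tanβl)
     = 50·(115 − j98.3)/(50 − j226)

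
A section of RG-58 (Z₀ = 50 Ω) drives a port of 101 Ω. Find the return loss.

RL ≈ 9.43 dB

Γ = (101 − 50)/(101 + 50) = 0.338
RL = −20·log₁₀|Γ| = −20·log₁₀(0.338)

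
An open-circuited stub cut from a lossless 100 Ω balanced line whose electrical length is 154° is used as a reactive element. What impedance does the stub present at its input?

Z_in ≈ +j205 Ω

tan(βl) = -0.488
For an open-circuited stub, Z_in = −jZ_0·cot(βl) = −jZ_0/tan(βl)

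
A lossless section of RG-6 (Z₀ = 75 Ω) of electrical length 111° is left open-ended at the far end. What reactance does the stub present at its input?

X_in ≈ 28.8 Ω (inductive)

tan(βl) = -2.61
For an open-ended stub, Z_in = −jZ_0·cot(βl) = −jZ_0/tan(βl)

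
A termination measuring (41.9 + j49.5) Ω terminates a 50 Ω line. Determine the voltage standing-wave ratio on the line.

Γ = (Z_L − Z_0)/(Z_L + Z_0) = (-8.1 + j49.5)/(91.9 + j49.5)
|Γ| = 50.2/104 = 0.481
VSWR = (1 + |Γ|)/(1 − |Γ|) = 1.48/0.519

VSWR ≈ 2.85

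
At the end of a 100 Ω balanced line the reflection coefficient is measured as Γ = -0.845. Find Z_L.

Z_L ≈ 8.4 Ω

Z_L = Z_0·(1 + Γ)/(1 − Γ) = 100·(0.155)/(1.84)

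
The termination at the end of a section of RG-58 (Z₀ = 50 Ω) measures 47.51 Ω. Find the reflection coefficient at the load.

Γ = -0.0255

Γ = (Z_L − Z_0)/(Z_L + Z_0) = (47.51 − 50)/(47.51 + 50) = -2.49/97.51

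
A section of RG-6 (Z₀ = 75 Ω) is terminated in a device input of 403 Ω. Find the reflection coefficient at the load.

Γ = 0.686

Γ = (Z_L − Z_0)/(Z_L + Z_0) = (403 − 75)/(403 + 75) = 328/478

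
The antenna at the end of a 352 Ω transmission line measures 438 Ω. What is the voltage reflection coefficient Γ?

Γ = 0.109

Γ = (Z_L − Z_0)/(Z_L + Z_0) = (438 − 352)/(438 + 352) = 86/790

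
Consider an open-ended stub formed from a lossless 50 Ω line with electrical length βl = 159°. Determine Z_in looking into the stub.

Z_in ≈ +j130 Ω

tan(βl) = -0.384
For an open-ended stub, Z_in = −jZ_0·cot(βl) = −jZ_0/tan(βl)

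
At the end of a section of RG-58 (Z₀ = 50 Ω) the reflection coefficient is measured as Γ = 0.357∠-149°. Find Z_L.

Z_L = Z_0·(1 + Γ)/(1 − Γ) = 50·(0.694 − j0.184)/(1.31 + j0.184)

Z_L ≈ 25.1 − j10.6 Ω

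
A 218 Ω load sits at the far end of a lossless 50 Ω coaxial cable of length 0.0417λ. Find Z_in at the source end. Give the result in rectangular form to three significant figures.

Z_in ≈ 98.7 − j102 Ω

βl = 2π × 0.0417 = 15°
tan(βl) = tan(15°) = 0.268
Z_in = Z_0·(Z_L + jZ_0·tanβl)/(Z_0 + jZ_L·tanβl)
     = 50·(218 + j13.4)/(50 + j58.5)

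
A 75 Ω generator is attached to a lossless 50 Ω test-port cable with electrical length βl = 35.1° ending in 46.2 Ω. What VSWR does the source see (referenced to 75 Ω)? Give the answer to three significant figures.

VSWR ≈ 1.55

tan(βl) = 0.703
Z_in = Z_0·(Z_L + jZ_0·tanβl)/(Z_0 + jZ_L·tanβl) = 48.5 + j3.61 Ω
Γ_s = (Z_in − Z_s)/(Z_in + Z_s) = (-26.5 + j3.61)/(124 + j3.61), |Γ_s| = 0.216
VSWR = (1 + |Γ_s|)/(1 − |Γ_s|)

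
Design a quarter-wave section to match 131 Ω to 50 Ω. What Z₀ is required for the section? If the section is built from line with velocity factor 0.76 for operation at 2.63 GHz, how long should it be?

Z_qwt ≈ 80.9 Ω; length ≈ 2.17 cm

Z_qwt = √(Z_0·R_L) = √(50 × 131) = √6550
λ = 0.76·c/f = 0.0867 m, so l = λ/4 = 0.0217 m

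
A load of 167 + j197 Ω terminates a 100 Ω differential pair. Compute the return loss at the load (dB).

Γ = (67 + j197)/(267 + j197), |Γ| = 0.627
RL = −20·log₁₀|Γ| = −20·log₁₀(0.627)

RL ≈ 4.05 dB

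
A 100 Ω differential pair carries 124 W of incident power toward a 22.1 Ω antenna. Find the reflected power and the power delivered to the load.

Γ = (22.1 − 100)/(22.1 + 100) = -0.638
|Γ|² = 0.407
P_refl = |Γ|²·P_inc = 50.5 W, P_del = (1 − |Γ|²)·P_inc = 73.5 W

P_reflected ≈ 50.5 W; P_delivered ≈ 73.5 W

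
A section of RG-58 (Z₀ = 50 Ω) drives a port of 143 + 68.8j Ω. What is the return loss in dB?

Γ = (93 + j68.8)/(193 + j68.8), |Γ| = 0.565
RL = −20·log₁₀|Γ| = −20·log₁₀(0.565)

RL ≈ 4.97 dB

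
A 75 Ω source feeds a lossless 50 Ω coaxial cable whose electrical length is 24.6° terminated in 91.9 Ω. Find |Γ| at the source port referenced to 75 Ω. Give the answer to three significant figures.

tan(βl) = 0.458
Z_in = Z_0·(Z_L + jZ_0·tanβl)/(Z_0 + jZ_L·tanβl) = 65.1 − j31.9 Ω
Γ_s = (Z_in − Z_s)/(Z_in + Z_s) = (-9.92 − j31.9)/(140 − j31.9), |Γ_s| = 0.232

|Γ| ≈ 0.232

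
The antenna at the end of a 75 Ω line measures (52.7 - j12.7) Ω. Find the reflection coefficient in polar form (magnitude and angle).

Γ ≈ 0.2 ∠ -145°

Γ = (Z_L − Z_0)/(Z_L + Z_0) = (-22.3 − j12.7)/(127.7 − j12.7)
|Γ| = 25.7/128 = 0.2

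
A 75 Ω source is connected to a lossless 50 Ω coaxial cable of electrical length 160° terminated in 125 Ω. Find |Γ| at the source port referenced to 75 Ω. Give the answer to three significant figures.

|Γ| ≈ 0.325

tan(βl) = -0.364
Z_in = Z_0·(Z_L + jZ_0·tanβl)/(Z_0 + jZ_L·tanβl) = 77.4 + j52.3 Ω
Γ_s = (Z_in − Z_s)/(Z_in + Z_s) = (2.44 + j52.3)/(152 + j52.3), |Γ_s| = 0.325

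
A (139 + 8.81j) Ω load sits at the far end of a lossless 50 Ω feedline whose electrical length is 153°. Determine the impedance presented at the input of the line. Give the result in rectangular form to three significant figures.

tan(βl) = tan(153°) = -0.51
Z_in = Z_0·(Z_L + jZ_0·tanβl)/(Z_0 + jZ_L·tanβl)
     = 50·(139 − j16.7)/(54.5 − j70.8)

Z_in ≈ 54.8 + j56 Ω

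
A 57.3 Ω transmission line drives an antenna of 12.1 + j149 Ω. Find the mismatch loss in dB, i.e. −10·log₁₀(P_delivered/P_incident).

mismatch loss ≈ 9.89 dB

Γ = (-45.2 + j149)/(69.4 + j149), |Γ| = 0.947
|Γ|² = 0.897, so P_del/P_inc = 1 − |Γ|² = 0.103
ML = −10·log₁₀(1 − |Γ|²)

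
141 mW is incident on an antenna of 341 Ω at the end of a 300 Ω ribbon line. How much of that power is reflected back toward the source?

Γ = (341 − 300)/(341 + 300) = 0.064
|Γ|² = 0.00409
P_refl = |Γ|²·P_inc = 0.577 mW, P_del = (1 − |Γ|²)·P_inc = 140 mW

P_reflected ≈ 0.577 mW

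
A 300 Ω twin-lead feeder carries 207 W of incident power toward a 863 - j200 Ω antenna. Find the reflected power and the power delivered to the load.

P_reflected ≈ 53.1 W; P_delivered ≈ 154 W

|Γ| = |(563 − j200)/(1163 − j200)| = 0.506
|Γ|² = 0.256
P_refl = |Γ|²·P_inc = 53.1 W, P_del = (1 − |Γ|²)·P_inc = 154 W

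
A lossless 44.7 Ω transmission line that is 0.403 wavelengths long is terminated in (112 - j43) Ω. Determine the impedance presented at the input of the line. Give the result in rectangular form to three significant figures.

Z_in ≈ 52.6 + j54.2 Ω

βl = 2π × 0.403 = 145°
tan(βl) = tan(145°) = -0.698
Z_in = Z_0·(Z_L + jZ_0·tanβl)/(Z_0 + jZ_L·tanβl)
     = 44.7·(112 − j74.2)/(14.7 − j78.2)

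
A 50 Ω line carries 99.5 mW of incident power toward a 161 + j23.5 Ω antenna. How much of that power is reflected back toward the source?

P_reflected ≈ 28.4 mW

|Γ| = |(111 + j23.5)/(211 + j23.5)| = 0.534
|Γ|² = 0.286
P_refl = |Γ|²·P_inc = 28.4 mW, P_del = (1 − |Γ|²)·P_inc = 71.1 mW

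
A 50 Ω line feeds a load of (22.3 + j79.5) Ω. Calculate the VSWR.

VSWR ≈ 8.24

Γ = (Z_L − Z_0)/(Z_L + Z_0) = (-27.7 + j79.5)/(72.3 + j79.5)
|Γ| = 84.2/107 = 0.783
VSWR = (1 + |Γ|)/(1 − |Γ|) = 1.78/0.217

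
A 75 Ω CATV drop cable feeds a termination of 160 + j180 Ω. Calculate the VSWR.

VSWR ≈ 5.11

Γ = (Z_L − Z_0)/(Z_L + Z_0) = (85 + j180)/(235 + j180)
|Γ| = 199/296 = 0.672
VSWR = (1 + |Γ|)/(1 − |Γ|) = 1.67/0.328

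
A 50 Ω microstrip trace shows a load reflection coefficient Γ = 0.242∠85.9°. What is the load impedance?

Z_L ≈ 46 + j23.6 Ω

Z_L = Z_0·(1 + Γ)/(1 − Γ) = 50·(1.02 + j0.241)/(0.983 − j0.241)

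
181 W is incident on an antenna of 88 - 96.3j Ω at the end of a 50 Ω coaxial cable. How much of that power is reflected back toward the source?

P_reflected ≈ 68.5 W

|Γ| = |(38 − j96.3)/(138 − j96.3)| = 0.615
|Γ|² = 0.378
P_refl = |Γ|²·P_inc = 68.5 W, P_del = (1 − |Γ|²)·P_inc = 112 W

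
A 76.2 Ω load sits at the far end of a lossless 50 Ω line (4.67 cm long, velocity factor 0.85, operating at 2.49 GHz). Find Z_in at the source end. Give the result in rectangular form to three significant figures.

Z_in ≈ 69.4 + j15.8 Ω

λ = v/f = 0.85·c / 2.49 GHz = 0.102 m
βl = 2π·l/λ = 2π × 0.456 = 164°
tan(βl) = tan(164°) = -0.284
Z_in = Z_0·(Z_L + jZ_0·tanβl)/(Z_0 + jZ_L·tanβl)
     = 50·(76.2 − j14.2)/(50 − j21.6)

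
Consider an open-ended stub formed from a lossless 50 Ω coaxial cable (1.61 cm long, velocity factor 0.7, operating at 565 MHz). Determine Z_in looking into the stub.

Z_in ≈ −j179 Ω

λ = v/f = 0.7·c / 565 MHz = 0.372 m
βl = 2π·l/λ = 2π × 0.0433 = 15.6°
tan(βl) = 0.279
For an open-ended stub, Z_in = −jZ_0·cot(βl) = −jZ_0/tan(βl)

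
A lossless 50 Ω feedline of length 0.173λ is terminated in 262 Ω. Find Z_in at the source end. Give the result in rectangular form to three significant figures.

Z_in ≈ 12.1 − j25.1 Ω

βl = 2π × 0.173 = 62.3°
tan(βl) = tan(62.3°) = 1.9
Z_in = Z_0·(Z_L + jZ_0·tanβl)/(Z_0 + jZ_L·tanβl)
     = 50·(262 + j95.2)/(50 + j499)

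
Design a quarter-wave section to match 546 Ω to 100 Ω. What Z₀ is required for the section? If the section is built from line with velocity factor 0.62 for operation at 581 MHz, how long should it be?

Z_qwt ≈ 234 Ω; length ≈ 8 cm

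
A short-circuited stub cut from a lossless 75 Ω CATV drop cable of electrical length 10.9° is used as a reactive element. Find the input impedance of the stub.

Z_in ≈ +j14.4 Ω

tan(βl) = 0.193
For a short-circuited stub, Z_in = jZ_0·tan(βl)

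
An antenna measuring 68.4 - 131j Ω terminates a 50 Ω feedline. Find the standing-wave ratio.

VSWR ≈ 6.97

Γ = (Z_L − Z_0)/(Z_L + Z_0) = (18.4 − j131)/(118.4 − j131)
|Γ| = 132/177 = 0.749
VSWR = (1 + |Γ|)/(1 − |Γ|) = 1.75/0.251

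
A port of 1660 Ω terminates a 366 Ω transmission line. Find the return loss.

RL ≈ 3.89 dB

Γ = (1660 − 366)/(1660 + 366) = 0.639
RL = −20·log₁₀|Γ| = −20·log₁₀(0.639)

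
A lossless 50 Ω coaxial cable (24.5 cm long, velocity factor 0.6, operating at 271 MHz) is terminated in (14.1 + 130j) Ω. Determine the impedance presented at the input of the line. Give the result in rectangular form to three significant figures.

Z_in ≈ 2.09 + j20.1 Ω

λ = v/f = 0.6·c / 271 MHz = 0.664 m
βl = 2π·l/λ = 2π × 0.369 = 133°
tan(βl) = tan(133°) = -1.08
Z_in = Z_0·(Z_L + jZ_0·tanβl)/(Z_0 + jZ_L·tanβl)
     = 50·(14.1 + j76)/(190 − j15.2)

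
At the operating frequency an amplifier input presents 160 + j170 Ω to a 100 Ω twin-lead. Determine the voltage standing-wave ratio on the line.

VSWR ≈ 3.77

Γ = (Z_L − Z_0)/(Z_L + Z_0) = (60 + j170)/(260 + j170)
|Γ| = 180/311 = 0.58
VSWR = (1 + |Γ|)/(1 − |Γ|) = 1.58/0.42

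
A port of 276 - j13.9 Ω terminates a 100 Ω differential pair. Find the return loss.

Γ = (176 − j13.9)/(376 − j13.9), |Γ| = 0.469
RL = −20·log₁₀|Γ| = −20·log₁₀(0.469)

RL ≈ 6.57 dB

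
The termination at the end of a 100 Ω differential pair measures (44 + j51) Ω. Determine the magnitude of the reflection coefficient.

|Γ| ≈ 0.496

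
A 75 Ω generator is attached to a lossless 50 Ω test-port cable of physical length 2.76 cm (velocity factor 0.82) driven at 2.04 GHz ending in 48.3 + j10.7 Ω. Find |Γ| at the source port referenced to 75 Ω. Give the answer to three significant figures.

λ = v/f = 0.82·c / 2.04 GHz = 0.121 m
βl = 2π·l/λ = 2π × 0.229 = 82.4°
tan(βl) = 7.49
Z_in = Z_0·(Z_L + jZ_0·tanβl)/(Z_0 + jZ_L·tanβl) = 52.3 − j11 Ω
Γ_s = (Z_in − Z_s)/(Z_in + Z_s) = (-22.7 − j11)/(127 − j11), |Γ_s| = 0.197

|Γ| ≈ 0.197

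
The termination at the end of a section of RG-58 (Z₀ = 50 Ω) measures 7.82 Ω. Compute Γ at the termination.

Γ = (Z_L − Z_0)/(Z_L + Z_0) = (7.82 − 50)/(7.82 + 50) = -42.18/57.82

Γ = -0.73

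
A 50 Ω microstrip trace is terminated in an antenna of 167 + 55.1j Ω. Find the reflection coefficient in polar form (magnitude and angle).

Γ ≈ 0.578 ∠ 11°

Γ = (Z_L − Z_0)/(Z_L + Z_0) = (117 + j55.1)/(217 + j55.1)
|Γ| = 129/224 = 0.578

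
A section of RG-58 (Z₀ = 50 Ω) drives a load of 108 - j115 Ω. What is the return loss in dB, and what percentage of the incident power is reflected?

Γ = (58 − j115)/(158 − j115), |Γ| = 0.659
RL = −20·log₁₀(0.659) = 3.62 dB
P_refl/P_inc = |Γ|² = 0.434

RL ≈ 3.62 dB; 43.4% of incident power reflected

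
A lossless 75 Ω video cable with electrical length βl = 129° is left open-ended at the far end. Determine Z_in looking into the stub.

tan(βl) = -1.23
For an open-ended stub, Z_in = −jZ_0·cot(βl) = −jZ_0/tan(βl)

Z_in ≈ +j60.7 Ω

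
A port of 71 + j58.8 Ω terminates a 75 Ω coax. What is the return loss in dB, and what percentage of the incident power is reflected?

Γ = (-4 + j58.8)/(146 + j58.8), |Γ| = 0.374
RL = −20·log₁₀(0.374) = 8.53 dB
P_refl/P_inc = |Γ|² = 0.14

RL ≈ 8.53 dB; 14% of incident power reflected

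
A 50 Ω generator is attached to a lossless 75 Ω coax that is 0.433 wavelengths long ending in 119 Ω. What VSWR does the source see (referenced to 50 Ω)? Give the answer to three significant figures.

VSWR ≈ 2.22

βl = 2π × 0.433 = 156°
tan(βl) = -0.448
Z_in = Z_0·(Z_L + jZ_0·tanβl)/(Z_0 + jZ_L·tanβl) = 94.9 + j33.9 Ω
Γ_s = (Z_in − Z_s)/(Z_in + Z_s) = (44.9 + j33.9)/(145 + j33.9), |Γ_s| = 0.378
VSWR = (1 + |Γ_s|)/(1 − |Γ_s|)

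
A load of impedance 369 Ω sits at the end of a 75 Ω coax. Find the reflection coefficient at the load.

Γ = 0.662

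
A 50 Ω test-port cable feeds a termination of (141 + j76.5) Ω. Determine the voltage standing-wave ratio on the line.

Γ = (Z_L − Z_0)/(Z_L + Z_0) = (91 + j76.5)/(191 + j76.5)
|Γ| = 119/206 = 0.578
VSWR = (1 + |Γ|)/(1 − |Γ|) = 1.58/0.422

VSWR ≈ 3.74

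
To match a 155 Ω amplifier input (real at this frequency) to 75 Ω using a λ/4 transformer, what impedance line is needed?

Z_qwt = √(Z_0·R_L) = √(75 × 155) = √11620

Z_qwt ≈ 108 Ω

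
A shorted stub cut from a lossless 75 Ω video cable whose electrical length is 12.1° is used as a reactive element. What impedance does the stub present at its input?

Z_in ≈ +j16.1 Ω

tan(βl) = 0.214
For a shorted stub, Z_in = jZ_0·tan(βl)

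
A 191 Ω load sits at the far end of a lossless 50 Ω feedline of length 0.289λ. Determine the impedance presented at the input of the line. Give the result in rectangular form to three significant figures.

βl = 2π × 0.289 = 104°
tan(βl) = tan(104°) = -4
Z_in = Z_0·(Z_L + jZ_0·tanβl)/(Z_0 + jZ_L·tanβl)
     = 50·(191 − j200)/(50 − j764)

Z_in ≈ 13.8 + j11.6 Ω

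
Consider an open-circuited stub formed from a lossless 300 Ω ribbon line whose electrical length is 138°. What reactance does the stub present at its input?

X_in ≈ 333 Ω (inductive)

tan(βl) = -0.9
For an open-circuited stub, Z_in = −jZ_0·cot(βl) = −jZ_0/tan(βl)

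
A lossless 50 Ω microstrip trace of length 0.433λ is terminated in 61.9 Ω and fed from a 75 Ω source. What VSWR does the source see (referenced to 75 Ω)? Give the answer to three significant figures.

βl = 2π × 0.433 = 156°
tan(βl) = -0.448
Z_in = Z_0·(Z_L + jZ_0·tanβl)/(Z_0 + jZ_L·tanβl) = 56.8 + j9.12 Ω
Γ_s = (Z_in − Z_s)/(Z_in + Z_s) = (-18.2 + j9.12)/(132 + j9.12), |Γ_s| = 0.154
VSWR = (1 + |Γ_s|)/(1 − |Γ_s|)

VSWR ≈ 1.36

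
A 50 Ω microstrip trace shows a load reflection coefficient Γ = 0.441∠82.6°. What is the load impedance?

Z_L ≈ 37.3 + j40.5 Ω

Z_L = Z_0·(1 + Γ)/(1 − Γ) = 50·(1.06 + j0.437)/(0.943 − j0.437)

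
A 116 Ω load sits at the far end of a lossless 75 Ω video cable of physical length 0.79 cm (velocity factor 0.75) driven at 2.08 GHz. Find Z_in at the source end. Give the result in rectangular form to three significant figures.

λ = v/f = 0.75·c / 2.08 GHz = 0.108 m
βl = 2π·l/λ = 2π × 0.073 = 26.3°
tan(βl) = tan(26.3°) = 0.494
Z_in = Z_0·(Z_L + jZ_0·tanβl)/(Z_0 + jZ_L·tanβl)
     = 75·(116 + j37.1)/(75 + j57.3)

Z_in ≈ 91.1 − j32.6 Ω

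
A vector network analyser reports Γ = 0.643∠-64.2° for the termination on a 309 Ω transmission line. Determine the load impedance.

Z_L = Z_0·(1 + Γ)/(1 − Γ) = 309·(1.28 − j0.579)/(0.72 + j0.579)

Z_L ≈ 212 − j419 Ω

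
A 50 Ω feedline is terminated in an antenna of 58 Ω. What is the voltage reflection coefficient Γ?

Γ = 0.0741

Γ = (Z_L − Z_0)/(Z_L + Z_0) = (58 − 50)/(58 + 50) = 8/108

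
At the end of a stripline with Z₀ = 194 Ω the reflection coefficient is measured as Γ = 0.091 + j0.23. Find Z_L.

Z_L = Z_0·(1 + Γ)/(1 − Γ) = 194·(1.09 + j0.23)/(0.909 − j0.23)

Z_L ≈ 207 + j102 Ω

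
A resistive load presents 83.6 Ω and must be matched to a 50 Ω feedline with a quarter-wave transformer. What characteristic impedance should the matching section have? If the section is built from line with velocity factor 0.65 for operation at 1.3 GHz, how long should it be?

Z_qwt ≈ 64.7 Ω; length ≈ 3.75 cm

Z_qwt = √(Z_0·R_L) = √(50 × 83.6) = √4180
λ = 0.65·c/f = 0.15 m, so l = λ/4 = 0.0375 m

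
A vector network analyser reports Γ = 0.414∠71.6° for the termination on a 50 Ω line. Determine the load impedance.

Z_L = Z_0·(1 + Γ)/(1 − Γ) = 50·(1.13 + j0.393)/(0.869 − j0.393)

Z_L ≈ 45.5 + j43.2 Ω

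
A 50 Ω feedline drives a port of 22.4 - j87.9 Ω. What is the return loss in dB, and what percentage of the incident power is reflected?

RL ≈ 1.84 dB; 65.5% of incident power reflected

Γ = (-27.6 − j87.9)/(72.4 − j87.9), |Γ| = 0.809
RL = −20·log₁₀(0.809) = 1.84 dB
P_refl/P_inc = |Γ|² = 0.655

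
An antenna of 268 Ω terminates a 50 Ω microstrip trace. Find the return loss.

Γ = (268 − 50)/(268 + 50) = 0.686
RL = −20·log₁₀|Γ| = −20·log₁₀(0.686)

RL ≈ 3.28 dB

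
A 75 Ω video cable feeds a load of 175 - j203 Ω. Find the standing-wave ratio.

Γ = (Z_L − Z_0)/(Z_L + Z_0) = (100 − j203)/(250 − j203)
|Γ| = 226/322 = 0.703
VSWR = (1 + |Γ|)/(1 − |Γ|) = 1.7/0.297

VSWR ≈ 5.73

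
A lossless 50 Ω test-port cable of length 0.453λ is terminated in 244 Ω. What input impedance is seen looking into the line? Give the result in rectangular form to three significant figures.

Z_in ≈ 83.2 + j108 Ω

βl = 2π × 0.453 = 163°
tan(βl) = tan(163°) = -0.304
Z_in = Z_0·(Z_L + jZ_0·tanβl)/(Z_0 + jZ_L·tanβl)
     = 50·(244 − j15.2)/(50 − j74.2)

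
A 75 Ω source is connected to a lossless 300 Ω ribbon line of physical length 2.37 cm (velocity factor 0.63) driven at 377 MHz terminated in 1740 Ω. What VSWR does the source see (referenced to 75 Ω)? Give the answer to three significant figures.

VSWR ≈ 21.4

λ = v/f = 0.63·c / 377 MHz = 0.501 m
βl = 2π·l/λ = 2π × 0.0473 = 17°
tan(βl) = 0.306
Z_in = Z_0·(Z_L + jZ_0·tanβl)/(Z_0 + jZ_L·tanβl) = 458 − j722 Ω
Γ_s = (Z_in − Z_s)/(Z_in + Z_s) = (383 − j722)/(533 − j722), |Γ_s| = 0.911
VSWR = (1 + |Γ_s|)/(1 − |Γ_s|)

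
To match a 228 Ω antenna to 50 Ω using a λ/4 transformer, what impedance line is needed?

Z_qwt ≈ 107 Ω

Z_qwt = √(Z_0·R_L) = √(50 × 228) = √11400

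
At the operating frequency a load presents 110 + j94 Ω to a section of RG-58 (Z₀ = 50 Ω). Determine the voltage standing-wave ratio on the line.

VSWR ≈ 4.01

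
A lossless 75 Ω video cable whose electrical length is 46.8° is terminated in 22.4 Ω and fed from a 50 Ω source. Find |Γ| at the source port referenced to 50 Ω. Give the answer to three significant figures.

tan(βl) = 1.06
Z_in = Z_0·(Z_L + jZ_0·tanβl)/(Z_0 + jZ_L·tanβl) = 43.4 + j66.1 Ω
Γ_s = (Z_in − Z_s)/(Z_in + Z_s) = (-6.59 + j66.1)/(93.4 + j66.1), |Γ_s| = 0.58

|Γ| ≈ 0.58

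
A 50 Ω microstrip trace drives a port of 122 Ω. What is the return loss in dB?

RL ≈ 7.56 dB

Γ = (122 − 50)/(122 + 50) = 0.419
RL = −20·log₁₀|Γ| = −20·log₁₀(0.419)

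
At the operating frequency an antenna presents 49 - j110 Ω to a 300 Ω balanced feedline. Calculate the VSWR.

VSWR ≈ 6.97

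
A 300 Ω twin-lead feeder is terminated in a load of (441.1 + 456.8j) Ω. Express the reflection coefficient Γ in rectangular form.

Γ ≈ 0.413 + j0.362

Γ = (Z_L − Z_0)/(Z_L + Z_0) = (141.1 + j456.8)/(741.1 + j456.8)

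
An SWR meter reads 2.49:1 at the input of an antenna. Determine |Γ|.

|Γ| = (S − 1)/(S + 1) = (2.49 − 1)/(2.49 + 1) = 1.49/3.49

|Γ| ≈ 0.427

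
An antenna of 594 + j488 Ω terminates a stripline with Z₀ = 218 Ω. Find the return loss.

Γ = (376 + j488)/(812 + j488), |Γ| = 0.65
RL = −20·log₁₀|Γ| = −20·log₁₀(0.65)

RL ≈ 3.74 dB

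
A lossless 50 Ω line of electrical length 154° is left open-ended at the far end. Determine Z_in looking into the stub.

Z_in ≈ +j103 Ω

tan(βl) = -0.488
For an open-ended stub, Z_in = −jZ_0·cot(βl) = −jZ_0/tan(βl)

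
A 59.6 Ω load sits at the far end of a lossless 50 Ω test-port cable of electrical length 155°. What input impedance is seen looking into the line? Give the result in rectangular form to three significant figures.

Z_in ≈ 55.4 + j7.5 Ω

tan(βl) = tan(155°) = -0.466
Z_in = Z_0·(Z_L + jZ_0·tanβl)/(Z_0 + jZ_L·tanβl)
     = 50·(59.6 − j23.3)/(50 − j27.8)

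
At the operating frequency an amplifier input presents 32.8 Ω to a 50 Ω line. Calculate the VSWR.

Γ = (32.8 − 50)/(32.8 + 50) = -0.208
VSWR = (1 + 0.208)/(1 − 0.208)

VSWR ≈ 1.52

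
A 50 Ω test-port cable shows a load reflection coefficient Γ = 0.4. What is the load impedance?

Z_L ≈ 117 Ω

Z_L = Z_0·(1 + Γ)/(1 − Γ) = 50·(1.4)/(0.6)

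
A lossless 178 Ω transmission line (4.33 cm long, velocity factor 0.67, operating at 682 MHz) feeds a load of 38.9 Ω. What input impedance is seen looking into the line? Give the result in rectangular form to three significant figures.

λ = v/f = 0.67·c / 682 MHz = 0.295 m
βl = 2π·l/λ = 2π × 0.147 = 52.9°
tan(βl) = tan(52.9°) = 1.32
Z_in = Z_0·(Z_L + jZ_0·tanβl)/(Z_0 + jZ_L·tanβl)
     = 178·(38.9 + j235)/(178 + j51.4)

Z_in ≈ 98.6 + j207 Ω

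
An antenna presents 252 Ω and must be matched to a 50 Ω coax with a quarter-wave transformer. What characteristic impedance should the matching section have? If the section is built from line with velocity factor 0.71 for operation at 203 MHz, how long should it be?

Z_qwt = √(Z_0·R_L) = √(50 × 252) = √12600
λ = 0.71·c/f = 1.05 m, so l = λ/4 = 0.262 m

Z_qwt ≈ 112 Ω; length ≈ 26.2 cm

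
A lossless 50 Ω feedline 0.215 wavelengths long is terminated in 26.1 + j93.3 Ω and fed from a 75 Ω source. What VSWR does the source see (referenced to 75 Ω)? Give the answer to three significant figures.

VSWR ≈ 10.5

βl = 2π × 0.215 = 77.4°
tan(βl) = 4.47
Z_in = Z_0·(Z_L + jZ_0·tanβl)/(Z_0 + jZ_L·tanβl) = 9.23 − j40.2 Ω
Γ_s = (Z_in − Z_s)/(Z_in + Z_s) = (-65.8 − j40.2)/(84.2 − j40.2), |Γ_s| = 0.826
VSWR = (1 + |Γ_s|)/(1 − |Γ_s|)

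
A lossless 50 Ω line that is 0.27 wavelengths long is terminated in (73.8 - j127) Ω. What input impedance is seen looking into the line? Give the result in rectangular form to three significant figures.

Z_in ≈ 9.37 + j21.6 Ω

βl = 2π × 0.27 = 97.2°
tan(βl) = tan(97.2°) = -7.92
Z_in = Z_0·(Z_L + jZ_0·tanβl)/(Z_0 + jZ_L·tanβl)
     = 50·(73.8 − j523)/(-955 − j584)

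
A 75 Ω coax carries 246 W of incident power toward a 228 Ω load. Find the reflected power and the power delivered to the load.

P_reflected ≈ 62.7 W; P_delivered ≈ 183 W

Γ = (228 − 75)/(228 + 75) = 0.505
|Γ|² = 0.255
P_refl = |Γ|²·P_inc = 62.7 W, P_del = (1 − |Γ|²)·P_inc = 183 W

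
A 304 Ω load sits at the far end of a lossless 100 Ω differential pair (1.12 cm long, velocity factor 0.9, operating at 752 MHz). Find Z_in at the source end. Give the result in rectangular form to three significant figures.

λ = v/f = 0.9·c / 752 MHz = 0.359 m
βl = 2π·l/λ = 2π × 0.0312 = 11.2°
tan(βl) = tan(11.2°) = 0.199
Z_in = Z_0·(Z_L + jZ_0·tanβl)/(Z_0 + jZ_L·tanβl)
     = 100·(304 + j19.9)/(100 + j60.4)

Z_in ≈ 232 − j120 Ω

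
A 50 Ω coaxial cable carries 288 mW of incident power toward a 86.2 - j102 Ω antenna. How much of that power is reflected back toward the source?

P_reflected ≈ 117 mW

|Γ| = |(36.2 − j102)/(136.2 − j102)| = 0.636
|Γ|² = 0.405
P_refl = |Γ|²·P_inc = 117 mW, P_del = (1 − |Γ|²)·P_inc = 171 mW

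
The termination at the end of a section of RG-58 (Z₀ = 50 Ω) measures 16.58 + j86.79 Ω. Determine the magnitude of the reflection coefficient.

|Γ| ≈ 0.85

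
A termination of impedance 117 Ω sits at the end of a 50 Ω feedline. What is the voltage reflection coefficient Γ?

Γ = 0.401

Γ = (Z_L − Z_0)/(Z_L + Z_0) = (117 − 50)/(117 + 50) = 67/167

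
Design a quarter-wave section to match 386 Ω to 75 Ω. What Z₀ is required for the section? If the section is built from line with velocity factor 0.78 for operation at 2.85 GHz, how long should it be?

Z_qwt = √(Z_0·R_L) = √(75 × 386) = √28950
λ = 0.78·c/f = 0.0821 m, so l = λ/4 = 0.0205 m

Z_qwt ≈ 170 Ω; length ≈ 2.05 cm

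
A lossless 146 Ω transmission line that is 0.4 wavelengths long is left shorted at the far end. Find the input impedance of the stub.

βl = 2π × 0.4 = 144°
tan(βl) = -0.727
For a shorted stub, Z_in = jZ_0·tan(βl)

Z_in ≈ −j106 Ω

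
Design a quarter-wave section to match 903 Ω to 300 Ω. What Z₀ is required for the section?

Z_qwt = √(Z_0·R_L) = √(300 × 903) = √270900

Z_qwt ≈ 520 Ω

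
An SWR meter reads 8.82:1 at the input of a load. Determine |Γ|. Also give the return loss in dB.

|Γ| = (S − 1)/(S + 1) = (8.82 − 1)/(8.82 + 1) = 7.82/9.82
RL = −20·log₁₀|Γ| = −20·log₁₀(0.796)

|Γ| ≈ 0.796; return loss ≈ 1.98 dB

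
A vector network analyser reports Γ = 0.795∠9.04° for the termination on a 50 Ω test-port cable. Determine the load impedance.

Z_L ≈ 298 + j202 Ω

Z_L = Z_0·(1 + Γ)/(1 − Γ) = 50·(1.79 + j0.125)/(0.215 − j0.125)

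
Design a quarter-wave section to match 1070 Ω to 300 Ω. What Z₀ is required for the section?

Z_qwt = √(Z_0·R_L) = √(300 × 1070) = √321000

Z_qwt ≈ 567 Ω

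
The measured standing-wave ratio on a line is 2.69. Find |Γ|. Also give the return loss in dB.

|Γ| = (S − 1)/(S + 1) = (2.69 − 1)/(2.69 + 1) = 1.69/3.69
RL = −20·log₁₀|Γ| = −20·log₁₀(0.458)

|Γ| ≈ 0.458; return loss ≈ 6.78 dB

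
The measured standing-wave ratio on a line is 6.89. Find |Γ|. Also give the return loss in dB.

|Γ| = (S − 1)/(S + 1) = (6.89 − 1)/(6.89 + 1) = 5.89/7.89
RL = −20·log₁₀|Γ| = −20·log₁₀(0.747)

|Γ| ≈ 0.747; return loss ≈ 2.54 dB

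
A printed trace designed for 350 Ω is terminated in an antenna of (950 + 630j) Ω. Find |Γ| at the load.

Γ = (Z_L − Z_0)/(Z_L + Z_0) = (600 + j630)/(1300 + j630)
|Γ| = 870/1440

|Γ| ≈ 0.602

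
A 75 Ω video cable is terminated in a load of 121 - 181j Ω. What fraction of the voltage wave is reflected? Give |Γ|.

|Γ| ≈ 0.7

Γ = (Z_L − Z_0)/(Z_L + Z_0) = (46 − j181)/(196 − j181)
|Γ| = 187/267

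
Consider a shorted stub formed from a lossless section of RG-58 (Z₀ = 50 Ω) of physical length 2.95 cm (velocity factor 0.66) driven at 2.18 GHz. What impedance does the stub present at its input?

λ = v/f = 0.66·c / 2.18 GHz = 0.0908 m
βl = 2π·l/λ = 2π × 0.325 = 117°
tan(βl) = -1.97
For a shorted stub, Z_in = jZ_0·tan(βl)

Z_in ≈ −j98.4 Ω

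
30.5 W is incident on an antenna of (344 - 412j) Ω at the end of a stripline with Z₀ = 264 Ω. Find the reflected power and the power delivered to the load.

P_reflected ≈ 9.96 W; P_delivered ≈ 20.5 W

|Γ| = |(80 − j412)/(608 − j412)| = 0.571
|Γ|² = 0.327
P_refl = |Γ|²·P_inc = 9.96 W, P_del = (1 − |Γ|²)·P_inc = 20.5 W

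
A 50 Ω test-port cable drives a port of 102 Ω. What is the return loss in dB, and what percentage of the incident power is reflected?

Γ = (102 − 50)/(102 + 50) = 0.342
RL = −20·log₁₀(0.342) = 9.32 dB
P_refl/P_inc = |Γ|² = 0.117

RL ≈ 9.32 dB; 11.7% of incident power reflected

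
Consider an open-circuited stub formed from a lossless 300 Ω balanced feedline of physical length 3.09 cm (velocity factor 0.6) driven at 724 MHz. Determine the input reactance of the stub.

X_in ≈ -303 Ω (capacitive)

λ = v/f = 0.6·c / 724 MHz = 0.249 m
βl = 2π·l/λ = 2π × 0.124 = 44.7°
tan(βl) = 0.991
For an open-circuited stub, Z_in = −jZ_0·cot(βl) = −jZ_0/tan(βl)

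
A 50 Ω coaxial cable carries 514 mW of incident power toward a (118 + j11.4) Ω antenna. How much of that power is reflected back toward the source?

|Γ| = |(68 + j11.4)/(168 + j11.4)| = 0.409
|Γ|² = 0.168
P_refl = |Γ|²·P_inc = 86.2 mW, P_del = (1 − |Γ|²)·P_inc = 428 mW

P_reflected ≈ 86.2 mW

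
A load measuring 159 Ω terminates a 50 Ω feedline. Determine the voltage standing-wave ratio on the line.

Γ = (159 − 50)/(159 + 50) = 0.522
VSWR = (1 + 0.522)/(1 − 0.522)

VSWR ≈ 3.18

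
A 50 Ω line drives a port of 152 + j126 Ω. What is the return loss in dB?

RL ≈ 3.34 dB

Γ = (102 + j126)/(202 + j126), |Γ| = 0.681
RL = −20·log₁₀|Γ| = −20·log₁₀(0.681)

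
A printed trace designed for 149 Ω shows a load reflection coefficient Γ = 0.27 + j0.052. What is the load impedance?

Z_L = Z_0·(1 + Γ)/(1 − Γ) = 149·(1.27 + j0.052)/(0.73 − j0.052)

Z_L ≈ 257 + j28.9 Ω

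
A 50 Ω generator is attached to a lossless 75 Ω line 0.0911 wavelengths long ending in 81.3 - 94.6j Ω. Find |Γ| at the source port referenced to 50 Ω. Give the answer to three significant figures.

βl = 2π × 0.0911 = 32.8°
tan(βl) = 0.644
Z_in = Z_0·(Z_L + jZ_0·tanβl)/(Z_0 + jZ_L·tanβl) = 30.5 − j37.3 Ω
Γ_s = (Z_in − Z_s)/(Z_in + Z_s) = (-19.5 − j37.3)/(80.5 − j37.3), |Γ_s| = 0.474

|Γ| ≈ 0.474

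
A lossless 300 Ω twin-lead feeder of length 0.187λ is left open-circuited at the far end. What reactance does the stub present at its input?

βl = 2π × 0.187 = 67.3°
tan(βl) = 2.39
For an open-circuited stub, Z_in = −jZ_0·cot(βl) = −jZ_0/tan(βl)

X_in ≈ -125 Ω (capacitive)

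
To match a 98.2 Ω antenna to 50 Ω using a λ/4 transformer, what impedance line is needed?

Z_qwt = √(Z_0·R_L) = √(50 × 98.2) = √4910

Z_qwt ≈ 70.1 Ω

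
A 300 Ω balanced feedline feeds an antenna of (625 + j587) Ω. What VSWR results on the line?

VSWR ≈ 4.16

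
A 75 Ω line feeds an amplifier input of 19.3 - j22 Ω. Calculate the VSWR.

VSWR ≈ 4.24

Γ = (Z_L − Z_0)/(Z_L + Z_0) = (-55.7 − j22)/(94.3 − j22)
|Γ| = 59.9/96.8 = 0.618
VSWR = (1 + |Γ|)/(1 − |Γ|) = 1.62/0.382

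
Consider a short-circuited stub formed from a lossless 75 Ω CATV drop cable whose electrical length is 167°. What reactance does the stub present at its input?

tan(βl) = -0.231
For a short-circuited stub, Z_in = jZ_0·tan(βl)

X_in ≈ -17.3 Ω (capacitive)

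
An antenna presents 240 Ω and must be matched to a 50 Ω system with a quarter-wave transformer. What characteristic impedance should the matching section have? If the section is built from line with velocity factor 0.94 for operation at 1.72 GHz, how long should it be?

Z_qwt ≈ 110 Ω; length ≈ 4.1 cm

Z_qwt = √(Z_0·R_L) = √(50 × 240) = √12000
λ = 0.94·c/f = 0.164 m, so l = λ/4 = 0.041 m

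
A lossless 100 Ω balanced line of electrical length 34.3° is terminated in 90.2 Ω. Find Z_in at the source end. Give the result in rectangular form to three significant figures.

Z_in ≈ 95.9 + j9.22 Ω

tan(βl) = tan(34.3°) = 0.682
Z_in = Z_0·(Z_L + jZ_0·tanβl)/(Z_0 + jZ_L·tanβl)
     = 100·(90.2 + j68.2)/(100 + j61.5)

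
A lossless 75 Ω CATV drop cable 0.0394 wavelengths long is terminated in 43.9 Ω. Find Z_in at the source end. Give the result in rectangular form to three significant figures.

Z_in ≈ 45.7 + j12.2 Ω

βl = 2π × 0.0394 = 14.2°
tan(βl) = tan(14.2°) = 0.253
Z_in = Z_0·(Z_L + jZ_0·tanβl)/(Z_0 + jZ_L·tanβl)
     = 75·(43.9 + j19)/(75 + j11.1)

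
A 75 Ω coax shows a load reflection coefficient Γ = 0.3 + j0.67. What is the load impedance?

Z_L = Z_0·(1 + Γ)/(1 − Γ) = 75·(1.3 + j0.67)/(0.7 − j0.67)

Z_L ≈ 36.8 + j107 Ω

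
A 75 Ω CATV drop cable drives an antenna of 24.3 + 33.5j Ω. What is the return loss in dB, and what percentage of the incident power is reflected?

Γ = (-50.7 + j33.5)/(99.3 + j33.5), |Γ| = 0.58
RL = −20·log₁₀(0.58) = 4.73 dB
P_refl/P_inc = |Γ|² = 0.336

RL ≈ 4.73 dB; 33.6% of incident power reflected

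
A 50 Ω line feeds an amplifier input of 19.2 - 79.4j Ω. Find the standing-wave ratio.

VSWR ≈ 9.45

Γ = (Z_L − Z_0)/(Z_L + Z_0) = (-30.8 − j79.4)/(69.2 − j79.4)
|Γ| = 85.2/105 = 0.809
VSWR = (1 + |Γ|)/(1 − |Γ|) = 1.81/0.191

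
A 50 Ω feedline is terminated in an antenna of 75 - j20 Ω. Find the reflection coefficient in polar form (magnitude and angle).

Γ ≈ 0.253 ∠ -29.6°

Γ = (Z_L − Z_0)/(Z_L + Z_0) = (25 − j20)/(125 − j20)
|Γ| = 32/127 = 0.253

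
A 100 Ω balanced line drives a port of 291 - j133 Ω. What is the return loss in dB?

RL ≈ 4.98 dB

Γ = (191 − j133)/(391 − j133), |Γ| = 0.564
RL = −20·log₁₀|Γ| = −20·log₁₀(0.564)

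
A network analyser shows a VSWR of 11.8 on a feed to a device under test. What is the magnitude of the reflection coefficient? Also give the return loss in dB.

|Γ| ≈ 0.844; return loss ≈ 1.48 dB

|Γ| = (S − 1)/(S + 1) = (11.8 − 1)/(11.8 + 1) = 10.8/12.8
RL = −20·log₁₀|Γ| = −20·log₁₀(0.844)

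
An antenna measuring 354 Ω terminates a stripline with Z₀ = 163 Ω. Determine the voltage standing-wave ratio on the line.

Γ = (354 − 163)/(354 + 163) = 0.369
VSWR = (1 + 0.369)/(1 − 0.369)

VSWR ≈ 2.17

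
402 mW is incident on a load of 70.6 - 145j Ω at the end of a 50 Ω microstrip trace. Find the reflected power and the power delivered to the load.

P_reflected ≈ 242 mW; P_delivered ≈ 160 mW

|Γ| = |(20.6 − j145)/(120.6 − j145)| = 0.777
|Γ|² = 0.603
P_refl = |Γ|²·P_inc = 242 mW, P_del = (1 − |Γ|²)·P_inc = 160 mW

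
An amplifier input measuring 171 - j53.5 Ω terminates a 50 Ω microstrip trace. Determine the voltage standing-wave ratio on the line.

Γ = (Z_L − Z_0)/(Z_L + Z_0) = (121 − j53.5)/(221 − j53.5)
|Γ| = 132/227 = 0.582
VSWR = (1 + |Γ|)/(1 − |Γ|) = 1.58/0.418

VSWR ≈ 3.78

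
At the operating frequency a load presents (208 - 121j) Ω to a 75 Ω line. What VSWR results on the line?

VSWR ≈ 3.81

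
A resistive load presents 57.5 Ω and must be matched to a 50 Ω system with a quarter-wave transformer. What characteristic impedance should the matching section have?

Z_qwt ≈ 53.6 Ω

Z_qwt = √(Z_0·R_L) = √(50 × 57.5) = √2875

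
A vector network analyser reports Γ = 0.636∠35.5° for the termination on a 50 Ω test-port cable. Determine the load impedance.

Z_L ≈ 80.7 + j100 Ω

Z_L = Z_0·(1 + Γ)/(1 − Γ) = 50·(1.52 + j0.369)/(0.482 − j0.369)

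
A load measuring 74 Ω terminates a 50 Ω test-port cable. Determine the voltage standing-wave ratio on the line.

Γ = (74 − 50)/(74 + 50) = 0.194
VSWR = (1 + 0.194)/(1 − 0.194)

VSWR ≈ 1.48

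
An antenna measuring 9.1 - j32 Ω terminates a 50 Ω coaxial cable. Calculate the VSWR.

VSWR ≈ 7.8

Γ = (Z_L − Z_0)/(Z_L + Z_0) = (-40.9 − j32)/(59.1 − j32)
|Γ| = 51.9/67.2 = 0.773
VSWR = (1 + |Γ|)/(1 − |Γ|) = 1.77/0.227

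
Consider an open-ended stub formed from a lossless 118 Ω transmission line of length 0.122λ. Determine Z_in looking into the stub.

Z_in ≈ −j123 Ω

βl = 2π × 0.122 = 43.9°
tan(βl) = 0.963
For an open-ended stub, Z_in = −jZ_0·cot(βl) = −jZ_0/tan(βl)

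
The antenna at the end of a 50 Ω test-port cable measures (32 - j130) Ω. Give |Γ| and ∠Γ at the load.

Γ ≈ 0.854 ∠ -40.1°

Γ = (Z_L − Z_0)/(Z_L + Z_0) = (-18 − j130)/(82 − j130)
|Γ| = 131/154 = 0.854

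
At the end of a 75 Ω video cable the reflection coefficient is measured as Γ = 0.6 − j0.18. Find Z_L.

Z_L ≈ 237 − j140 Ω

Z_L = Z_0·(1 + Γ)/(1 − Γ) = 75·(1.6 − j0.18)/(0.4 + j0.18)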